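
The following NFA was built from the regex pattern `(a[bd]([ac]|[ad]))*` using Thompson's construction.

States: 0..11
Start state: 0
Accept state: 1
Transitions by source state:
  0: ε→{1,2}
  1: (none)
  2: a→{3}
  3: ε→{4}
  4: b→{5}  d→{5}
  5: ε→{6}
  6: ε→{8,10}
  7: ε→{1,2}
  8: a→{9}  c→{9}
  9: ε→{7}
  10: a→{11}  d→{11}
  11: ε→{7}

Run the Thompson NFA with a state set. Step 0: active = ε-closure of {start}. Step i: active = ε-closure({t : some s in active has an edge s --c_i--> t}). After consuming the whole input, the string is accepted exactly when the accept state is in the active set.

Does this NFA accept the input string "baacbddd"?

Answer: REJECT

Steps:
S₀ = ε-closure({0}) = {0,1,2}
'b' @ 1: {}  — state set empty
rest 'aacbddd' ignored (set empty)
after full input: {}  (accept=1 not in)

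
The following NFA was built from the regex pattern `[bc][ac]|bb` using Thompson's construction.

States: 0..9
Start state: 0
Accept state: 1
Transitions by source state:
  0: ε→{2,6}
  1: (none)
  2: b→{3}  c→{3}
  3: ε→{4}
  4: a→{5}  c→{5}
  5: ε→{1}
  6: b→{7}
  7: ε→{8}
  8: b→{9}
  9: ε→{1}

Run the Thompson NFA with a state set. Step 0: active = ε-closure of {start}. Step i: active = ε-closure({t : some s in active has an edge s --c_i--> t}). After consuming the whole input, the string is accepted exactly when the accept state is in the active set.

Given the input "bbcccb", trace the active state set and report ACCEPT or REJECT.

Answer: REJECT

Steps:
start: ε-closure({0}) = {0,2,6}
'b' @ 1: {3,4,7,8}
'b' @ 2: {1,9}  [accepting]
'c' @ 3: {}  — state set empty
rest 'ccb' ignored (set empty)
after full input: {}  (accept=1 not in)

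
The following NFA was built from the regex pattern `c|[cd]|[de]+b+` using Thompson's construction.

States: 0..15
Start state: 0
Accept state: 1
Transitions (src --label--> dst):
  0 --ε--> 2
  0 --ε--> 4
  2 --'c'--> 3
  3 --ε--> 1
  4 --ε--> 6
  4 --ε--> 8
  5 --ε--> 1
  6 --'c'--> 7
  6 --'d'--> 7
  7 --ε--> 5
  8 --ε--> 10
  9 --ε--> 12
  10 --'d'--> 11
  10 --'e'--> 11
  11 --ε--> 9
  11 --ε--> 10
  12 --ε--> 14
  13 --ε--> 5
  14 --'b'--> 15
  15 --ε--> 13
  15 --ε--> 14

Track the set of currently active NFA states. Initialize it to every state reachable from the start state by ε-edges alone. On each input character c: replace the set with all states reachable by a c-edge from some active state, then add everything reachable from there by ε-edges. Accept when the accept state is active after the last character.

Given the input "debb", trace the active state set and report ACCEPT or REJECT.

Answer: ACCEPT

Steps:
S₀ = ε-closure({0}) = {0,2,4,6,8,10}
'd' @ 1: {1,5,7,9,10,11,12,14}  [accepting]
'e' @ 2: {9,10,11,12,14}
'b' @ 3: {1,5,13,14,15}  [accepting]
'b' @ 4: {1,5,13,14,15}  [accepting]
final: {1,5,13,14,15}; accept 1 in set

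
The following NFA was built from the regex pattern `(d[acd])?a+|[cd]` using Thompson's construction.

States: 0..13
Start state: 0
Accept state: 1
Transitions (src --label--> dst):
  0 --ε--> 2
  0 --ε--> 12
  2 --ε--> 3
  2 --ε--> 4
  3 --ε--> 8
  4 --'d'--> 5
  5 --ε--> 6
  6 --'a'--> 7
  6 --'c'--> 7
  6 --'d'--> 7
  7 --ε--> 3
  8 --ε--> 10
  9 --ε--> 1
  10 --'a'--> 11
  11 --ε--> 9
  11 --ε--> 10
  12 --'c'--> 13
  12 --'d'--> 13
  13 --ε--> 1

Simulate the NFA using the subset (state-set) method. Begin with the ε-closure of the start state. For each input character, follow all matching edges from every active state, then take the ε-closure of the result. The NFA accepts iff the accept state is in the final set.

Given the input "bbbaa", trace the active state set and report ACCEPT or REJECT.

Answer: REJECT

Derivation:
initial (ε-close {0}): {0,2,3,4,8,10,12}
'b' @ 1: {}  — dead — no transitions
rest 'bbaa' ignored (set empty)
final: {}; accept 1 not in set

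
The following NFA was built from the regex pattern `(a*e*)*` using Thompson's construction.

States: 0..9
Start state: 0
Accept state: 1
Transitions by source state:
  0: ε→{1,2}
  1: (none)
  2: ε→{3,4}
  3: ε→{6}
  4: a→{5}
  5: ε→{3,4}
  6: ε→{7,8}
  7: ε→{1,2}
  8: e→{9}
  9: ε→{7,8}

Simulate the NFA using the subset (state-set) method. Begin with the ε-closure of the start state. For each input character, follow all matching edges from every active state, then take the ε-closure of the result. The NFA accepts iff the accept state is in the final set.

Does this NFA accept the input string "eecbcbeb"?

Answer: REJECT

Steps:
S₀ = ε-closure({0}) = {0,1,2,3,4,6,7,8}
'e' @ 1: {1,2,3,4,6,7,8,9}  ✓accept
'e' @ 2: {1,2,3,4,6,7,8,9}  ✓accept
'c' @ 3: {}  — dead — no transitions
rest 'bcbeb' ignored (set empty)
final: {}; accept 1 not in set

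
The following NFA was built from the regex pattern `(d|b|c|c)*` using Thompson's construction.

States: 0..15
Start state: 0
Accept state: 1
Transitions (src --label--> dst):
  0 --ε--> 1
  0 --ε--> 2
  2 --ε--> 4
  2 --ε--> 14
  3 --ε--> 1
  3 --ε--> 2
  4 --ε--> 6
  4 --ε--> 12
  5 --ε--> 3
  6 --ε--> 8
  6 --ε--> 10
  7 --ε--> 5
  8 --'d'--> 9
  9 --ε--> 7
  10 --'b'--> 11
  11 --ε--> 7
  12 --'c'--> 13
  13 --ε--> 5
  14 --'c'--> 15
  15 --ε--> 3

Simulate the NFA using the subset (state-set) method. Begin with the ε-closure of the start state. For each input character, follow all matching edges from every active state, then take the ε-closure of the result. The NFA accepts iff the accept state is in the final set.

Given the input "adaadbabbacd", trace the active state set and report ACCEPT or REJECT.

Answer: REJECT

Steps:
S₀ = ε-closure({0}) = {0,1,2,4,6,8,10,12,14}
'a' @ 1: {}  — dead — no transitions
rest 'daadbabbacd' ignored (set empty)
end set {} — state 1 not in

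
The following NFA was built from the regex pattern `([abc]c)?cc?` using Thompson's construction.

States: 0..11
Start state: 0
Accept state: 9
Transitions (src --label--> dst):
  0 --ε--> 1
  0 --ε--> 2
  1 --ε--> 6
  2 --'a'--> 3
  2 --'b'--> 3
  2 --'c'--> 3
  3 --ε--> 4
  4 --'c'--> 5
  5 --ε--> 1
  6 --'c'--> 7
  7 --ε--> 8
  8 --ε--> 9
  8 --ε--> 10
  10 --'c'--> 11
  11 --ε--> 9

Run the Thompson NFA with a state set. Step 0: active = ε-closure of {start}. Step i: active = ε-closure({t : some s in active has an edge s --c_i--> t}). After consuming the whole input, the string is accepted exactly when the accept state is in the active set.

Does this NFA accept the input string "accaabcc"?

Answer: REJECT

Derivation:
S₀ = ε-closure({0}) = {0,1,2,6}
'a' @ 1: {3,4}
'c' @ 2: {1,5,6}
'c' @ 3: {7,8,9,10}  [accepting]
'a' @ 4: {}  — state set empty
rest 'abcc' ignored (set empty)
after full input: {}  (accept=9 not in)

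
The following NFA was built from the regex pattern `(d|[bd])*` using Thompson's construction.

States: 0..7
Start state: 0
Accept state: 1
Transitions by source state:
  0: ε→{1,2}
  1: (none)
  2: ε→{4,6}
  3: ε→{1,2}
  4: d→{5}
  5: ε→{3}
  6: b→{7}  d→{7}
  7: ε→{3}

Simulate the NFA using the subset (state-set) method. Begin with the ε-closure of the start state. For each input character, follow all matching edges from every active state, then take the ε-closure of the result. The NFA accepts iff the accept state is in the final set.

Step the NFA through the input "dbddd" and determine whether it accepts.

Answer: ACCEPT

Steps:
initial (ε-close {0}): {0,1,2,4,6}
'd' @ 1: {1,2,3,4,5,6,7}  [accepting]
'b' @ 2: {1,2,3,4,6,7}  [accepting]
'd' @ 3: {1,2,3,4,5,6,7}  [accepting]
'd' @ 4: {1,2,3,4,5,6,7}  [accepting]
'd' @ 5: {1,2,3,4,5,6,7}  [accepting]
final: {1,2,3,4,5,6,7}; accept 1 in set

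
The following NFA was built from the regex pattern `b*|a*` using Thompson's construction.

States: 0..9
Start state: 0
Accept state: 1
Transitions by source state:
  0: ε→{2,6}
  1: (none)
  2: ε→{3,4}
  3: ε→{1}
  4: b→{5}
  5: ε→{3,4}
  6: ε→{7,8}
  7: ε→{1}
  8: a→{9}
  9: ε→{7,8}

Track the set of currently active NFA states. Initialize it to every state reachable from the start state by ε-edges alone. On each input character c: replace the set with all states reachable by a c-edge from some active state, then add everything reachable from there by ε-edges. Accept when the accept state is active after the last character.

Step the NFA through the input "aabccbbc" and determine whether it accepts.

initial (ε-close {0}): {0,1,2,3,4,6,7,8}
'a' @ 1: {1,7,8,9}  ✓accept
'a' @ 2: {1,7,8,9}  ✓accept
'b' @ 3: {}  — dead — no transitions
rest 'ccbbc' ignored (set empty)
final: {}; accept 1 not in set

Answer: REJECT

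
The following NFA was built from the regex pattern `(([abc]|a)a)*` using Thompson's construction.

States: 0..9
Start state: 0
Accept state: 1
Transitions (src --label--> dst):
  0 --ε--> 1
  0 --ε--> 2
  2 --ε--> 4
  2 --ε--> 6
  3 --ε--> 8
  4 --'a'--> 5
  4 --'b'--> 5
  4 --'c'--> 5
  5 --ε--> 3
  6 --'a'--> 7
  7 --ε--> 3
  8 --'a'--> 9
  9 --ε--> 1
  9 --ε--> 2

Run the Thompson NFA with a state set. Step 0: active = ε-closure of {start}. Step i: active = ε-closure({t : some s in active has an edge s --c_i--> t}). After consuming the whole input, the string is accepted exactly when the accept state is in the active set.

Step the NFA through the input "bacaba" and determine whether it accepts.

initial (ε-close {0}): {0,1,2,4,6}
'b' @ 1: {3,5,8}
'a' @ 2: {1,2,4,6,9}  [accepting]
'c' @ 3: {3,5,8}
'a' @ 4: {1,2,4,6,9}  [accepting]
'b' @ 5: {3,5,8}
'a' @ 6: {1,2,4,6,9}  [accepting]
end set {1,2,4,6,9} — state 1 in

Answer: ACCEPT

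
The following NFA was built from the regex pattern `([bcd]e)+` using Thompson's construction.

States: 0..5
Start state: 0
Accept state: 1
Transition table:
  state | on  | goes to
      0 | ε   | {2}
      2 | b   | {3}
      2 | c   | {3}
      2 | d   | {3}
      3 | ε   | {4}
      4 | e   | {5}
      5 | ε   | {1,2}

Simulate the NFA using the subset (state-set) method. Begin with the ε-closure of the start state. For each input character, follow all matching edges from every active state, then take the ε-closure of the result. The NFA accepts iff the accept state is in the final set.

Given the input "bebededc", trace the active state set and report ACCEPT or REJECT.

start: ε-closure({0}) = {0,2}
'b' @ 1: {3,4}
'e' @ 2: {1,2,5}  [accepting]
'b' @ 3: {3,4}
'e' @ 4: {1,2,5}  [accepting]
'd' @ 5: {3,4}
'e' @ 6: {1,2,5}  [accepting]
'd' @ 7: {3,4}
'c' @ 8: {}  — no active states
end set {} — state 1 not in

Answer: REJECT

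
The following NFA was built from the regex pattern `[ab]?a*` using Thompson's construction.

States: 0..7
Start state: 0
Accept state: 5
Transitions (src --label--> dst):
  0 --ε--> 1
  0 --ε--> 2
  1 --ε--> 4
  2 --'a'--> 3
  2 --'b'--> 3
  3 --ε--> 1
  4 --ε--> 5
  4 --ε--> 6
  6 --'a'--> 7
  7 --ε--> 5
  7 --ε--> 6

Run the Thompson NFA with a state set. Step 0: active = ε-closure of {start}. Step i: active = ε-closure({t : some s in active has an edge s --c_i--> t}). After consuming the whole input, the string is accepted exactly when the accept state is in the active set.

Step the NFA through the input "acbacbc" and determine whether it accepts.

initial (ε-close {0}): {0,1,2,4,5,6}
'a' @ 1: {1,3,4,5,6,7}  [accepting]
'c' @ 2: {}  — no active states
rest 'bacbc' ignored (set empty)
end set {} — state 5 not in

Answer: REJECT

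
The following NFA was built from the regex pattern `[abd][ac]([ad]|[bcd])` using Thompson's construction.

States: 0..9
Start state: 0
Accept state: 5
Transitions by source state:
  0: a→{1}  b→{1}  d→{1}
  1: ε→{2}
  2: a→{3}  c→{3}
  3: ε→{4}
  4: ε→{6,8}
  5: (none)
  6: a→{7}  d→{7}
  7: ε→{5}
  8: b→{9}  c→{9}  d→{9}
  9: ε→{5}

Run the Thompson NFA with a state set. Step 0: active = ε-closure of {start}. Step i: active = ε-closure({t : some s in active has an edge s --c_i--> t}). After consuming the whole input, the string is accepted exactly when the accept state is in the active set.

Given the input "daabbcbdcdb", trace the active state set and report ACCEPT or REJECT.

Answer: REJECT

Trace:
S₀ = ε-closure({0}) = {0}
'd' @ 1: {1,2}
'a' @ 2: {3,4,6,8}
'a' @ 3: {5,7}  (accept∈set)
'b' @ 4: {}  — state set empty
rest 'bcbdcdb' ignored (set empty)
end set {} — state 5 not in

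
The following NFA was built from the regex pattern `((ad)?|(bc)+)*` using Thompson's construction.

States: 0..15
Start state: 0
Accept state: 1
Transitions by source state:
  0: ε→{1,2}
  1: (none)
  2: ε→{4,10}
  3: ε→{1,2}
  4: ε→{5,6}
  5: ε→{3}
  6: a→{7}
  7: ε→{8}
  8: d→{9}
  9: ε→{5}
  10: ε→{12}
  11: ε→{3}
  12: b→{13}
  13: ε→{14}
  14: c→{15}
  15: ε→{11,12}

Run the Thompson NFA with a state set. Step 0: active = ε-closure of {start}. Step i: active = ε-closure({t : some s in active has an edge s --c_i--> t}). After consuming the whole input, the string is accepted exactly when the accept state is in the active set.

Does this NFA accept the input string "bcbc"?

Answer: ACCEPT

Steps:
S₀ = ε-closure({0}) = {0,1,2,3,4,5,6,10,12}
'b' @ 1: {13,14}
'c' @ 2: {1,2,3,4,5,6,10,11,12,15}  (accept∈set)
'b' @ 3: {13,14}
'c' @ 4: {1,2,3,4,5,6,10,11,12,15}  (accept∈set)
final: {1,2,3,4,5,6,10,11,12,15}; accept 1 in set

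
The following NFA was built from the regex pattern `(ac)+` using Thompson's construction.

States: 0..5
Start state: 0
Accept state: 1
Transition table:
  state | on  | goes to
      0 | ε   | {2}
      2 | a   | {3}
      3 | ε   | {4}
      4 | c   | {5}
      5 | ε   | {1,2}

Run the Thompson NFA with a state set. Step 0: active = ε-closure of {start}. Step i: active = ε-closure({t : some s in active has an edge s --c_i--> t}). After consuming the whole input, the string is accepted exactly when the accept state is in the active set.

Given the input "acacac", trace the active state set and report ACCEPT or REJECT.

Answer: ACCEPT

Steps:
S₀ = ε-closure({0}) = {0,2}
'a' @ 1: {3,4}
'c' @ 2: {1,2,5}  ✓accept
'a' @ 3: {3,4}
'c' @ 4: {1,2,5}  ✓accept
'a' @ 5: {3,4}
'c' @ 6: {1,2,5}  ✓accept
final: {1,2,5}; accept 1 in set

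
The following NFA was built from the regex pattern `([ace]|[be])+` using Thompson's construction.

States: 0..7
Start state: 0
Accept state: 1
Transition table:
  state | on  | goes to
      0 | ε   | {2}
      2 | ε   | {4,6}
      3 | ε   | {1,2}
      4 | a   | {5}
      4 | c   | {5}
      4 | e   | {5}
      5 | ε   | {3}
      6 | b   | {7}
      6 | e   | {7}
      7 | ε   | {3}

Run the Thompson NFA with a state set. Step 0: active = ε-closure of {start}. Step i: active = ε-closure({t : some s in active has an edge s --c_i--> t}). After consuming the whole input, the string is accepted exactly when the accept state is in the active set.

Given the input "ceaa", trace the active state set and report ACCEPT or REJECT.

S₀ = ε-closure({0}) = {0,2,4,6}
'c' @ 1: {1,2,3,4,5,6}  [accepting]
'e' @ 2: {1,2,3,4,5,6,7}  [accepting]
'a' @ 3: {1,2,3,4,5,6}  [accepting]
'a' @ 4: {1,2,3,4,5,6}  [accepting]
final: {1,2,3,4,5,6}; accept 1 in set

Answer: ACCEPT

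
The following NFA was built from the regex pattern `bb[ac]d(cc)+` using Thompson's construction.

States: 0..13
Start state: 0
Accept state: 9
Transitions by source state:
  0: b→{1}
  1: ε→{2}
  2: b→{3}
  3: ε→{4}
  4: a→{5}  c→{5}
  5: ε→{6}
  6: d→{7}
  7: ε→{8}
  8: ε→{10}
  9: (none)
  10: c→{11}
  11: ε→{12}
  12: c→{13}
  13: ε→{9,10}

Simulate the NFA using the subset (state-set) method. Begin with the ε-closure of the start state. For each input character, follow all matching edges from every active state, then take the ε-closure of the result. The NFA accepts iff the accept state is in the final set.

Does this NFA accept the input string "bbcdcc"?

Answer: ACCEPT

Trace:
initial (ε-close {0}): {0}
'b' @ 1: {1,2}
'b' @ 2: {3,4}
'c' @ 3: {5,6}
'd' @ 4: {7,8,10}
'c' @ 5: {11,12}
'c' @ 6: {9,10,13}  (accept∈set)
final: {9,10,13}; accept 9 in set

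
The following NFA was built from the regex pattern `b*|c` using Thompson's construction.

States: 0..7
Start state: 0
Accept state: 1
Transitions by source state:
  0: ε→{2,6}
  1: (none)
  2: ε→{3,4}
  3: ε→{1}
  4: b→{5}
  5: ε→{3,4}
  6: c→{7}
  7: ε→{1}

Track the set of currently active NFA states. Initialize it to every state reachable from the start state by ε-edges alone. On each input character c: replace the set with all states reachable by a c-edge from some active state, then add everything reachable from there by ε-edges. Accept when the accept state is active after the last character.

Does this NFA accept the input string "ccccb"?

initial (ε-close {0}): {0,1,2,3,4,6}
'c' @ 1: {1,7}  (accept∈set)
'c' @ 2: {}  — no active states
rest 'ccb' ignored (set empty)
final: {}; accept 1 not in set

Answer: REJECT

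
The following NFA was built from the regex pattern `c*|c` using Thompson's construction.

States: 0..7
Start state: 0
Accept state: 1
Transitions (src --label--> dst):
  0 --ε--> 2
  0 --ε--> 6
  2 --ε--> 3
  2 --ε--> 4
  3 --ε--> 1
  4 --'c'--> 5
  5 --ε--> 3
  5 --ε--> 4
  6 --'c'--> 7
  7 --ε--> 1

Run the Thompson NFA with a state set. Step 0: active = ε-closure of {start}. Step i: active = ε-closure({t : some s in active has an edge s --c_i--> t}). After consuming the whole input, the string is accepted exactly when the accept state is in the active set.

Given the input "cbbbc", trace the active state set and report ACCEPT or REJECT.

S₀ = ε-closure({0}) = {0,1,2,3,4,6}
'c' @ 1: {1,3,4,5,7}  [accepting]
'b' @ 2: {}  — dead — no transitions
rest 'bbc' ignored (set empty)
after full input: {}  (accept=1 not in)

Answer: REJECT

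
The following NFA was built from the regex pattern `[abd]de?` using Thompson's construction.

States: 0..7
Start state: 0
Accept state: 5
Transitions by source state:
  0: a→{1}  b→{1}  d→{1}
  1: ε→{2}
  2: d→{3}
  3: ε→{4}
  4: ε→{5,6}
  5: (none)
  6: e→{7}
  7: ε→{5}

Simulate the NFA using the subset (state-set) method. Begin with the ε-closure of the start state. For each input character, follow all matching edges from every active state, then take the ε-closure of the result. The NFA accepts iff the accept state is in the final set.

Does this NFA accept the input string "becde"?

start: ε-closure({0}) = {0}
'b' @ 1: {1,2}
'e' @ 2: {}  — state set empty
rest 'cde' ignored (set empty)
after full input: {}  (accept=5 not in)

Answer: REJECT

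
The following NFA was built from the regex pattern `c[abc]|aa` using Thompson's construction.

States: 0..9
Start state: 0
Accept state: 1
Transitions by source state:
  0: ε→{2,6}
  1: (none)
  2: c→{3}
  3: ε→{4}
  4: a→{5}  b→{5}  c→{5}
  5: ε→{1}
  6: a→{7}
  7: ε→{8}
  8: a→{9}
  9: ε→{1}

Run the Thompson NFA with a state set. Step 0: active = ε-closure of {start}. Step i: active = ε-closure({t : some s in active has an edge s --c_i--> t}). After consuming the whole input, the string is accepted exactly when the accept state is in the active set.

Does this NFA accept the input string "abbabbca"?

start: ε-closure({0}) = {0,2,6}
'a' @ 1: {7,8}
'b' @ 2: {}  — dead — no transitions
rest 'babbca' ignored (set empty)
after full input: {}  (accept=1 not in)

Answer: REJECT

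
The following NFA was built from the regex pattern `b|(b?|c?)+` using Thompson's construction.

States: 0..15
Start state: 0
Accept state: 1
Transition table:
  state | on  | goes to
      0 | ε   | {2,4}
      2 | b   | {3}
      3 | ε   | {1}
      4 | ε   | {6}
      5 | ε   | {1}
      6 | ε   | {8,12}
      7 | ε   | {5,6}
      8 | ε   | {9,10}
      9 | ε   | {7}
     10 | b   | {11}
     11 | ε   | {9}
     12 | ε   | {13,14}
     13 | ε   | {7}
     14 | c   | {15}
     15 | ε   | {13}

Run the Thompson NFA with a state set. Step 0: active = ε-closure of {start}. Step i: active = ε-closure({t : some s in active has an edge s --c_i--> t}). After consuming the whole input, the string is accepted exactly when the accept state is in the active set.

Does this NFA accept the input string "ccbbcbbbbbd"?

Answer: REJECT

Derivation:
start: ε-closure({0}) = {0,1,2,4,5,6,7,8,9,10,12,13,14}
'c' @ 1: {1,5,6,7,8,9,10,12,13,14,15}  [accepting]
'c' @ 2: {1,5,6,7,8,9,10,12,13,14,15}  [accepting]
'b' @ 3: {1,5,6,7,8,9,10,11,12,13,14}  [accepting]
'b' @ 4: {1,5,6,7,8,9,10,11,12,13,14}  [accepting]
'c' @ 5: {1,5,6,7,8,9,10,12,13,14,15}  [accepting]
'b' @ 6: {1,5,6,7,8,9,10,11,12,13,14}  [accepting]
'b' @ 7: {1,5,6,7,8,9,10,11,12,13,14}  [accepting]
'b' @ 8: {1,5,6,7,8,9,10,11,12,13,14}  [accepting]
'b' @ 9: {1,5,6,7,8,9,10,11,12,13,14}  [accepting]
'b' @ 10: {1,5,6,7,8,9,10,11,12,13,14}  [accepting]
'd' @ 11: {}  — no active states
end set {} — state 1 not in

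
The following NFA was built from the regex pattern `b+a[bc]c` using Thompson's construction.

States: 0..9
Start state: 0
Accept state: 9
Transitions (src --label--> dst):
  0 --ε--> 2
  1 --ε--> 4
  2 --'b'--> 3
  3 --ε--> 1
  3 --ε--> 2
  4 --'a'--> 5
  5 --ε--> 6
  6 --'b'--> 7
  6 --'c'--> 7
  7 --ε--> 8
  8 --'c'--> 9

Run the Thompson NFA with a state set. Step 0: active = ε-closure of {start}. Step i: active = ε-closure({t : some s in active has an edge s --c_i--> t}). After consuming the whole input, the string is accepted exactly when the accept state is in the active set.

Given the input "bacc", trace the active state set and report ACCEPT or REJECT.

Answer: ACCEPT

Derivation:
S₀ = ε-closure({0}) = {0,2}
'b' @ 1: {1,2,3,4}
'a' @ 2: {5,6}
'c' @ 3: {7,8}
'c' @ 4: {9}  (accept∈set)
end set {9} — state 9 in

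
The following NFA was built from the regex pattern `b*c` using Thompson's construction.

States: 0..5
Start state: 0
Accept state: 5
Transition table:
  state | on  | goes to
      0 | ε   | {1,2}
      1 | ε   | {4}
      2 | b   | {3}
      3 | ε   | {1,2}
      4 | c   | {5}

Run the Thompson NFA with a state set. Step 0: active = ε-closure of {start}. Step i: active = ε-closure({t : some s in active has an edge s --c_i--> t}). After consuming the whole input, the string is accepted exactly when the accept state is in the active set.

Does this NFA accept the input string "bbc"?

S₀ = ε-closure({0}) = {0,1,2,4}
'b' @ 1: {1,2,3,4}
'b' @ 2: {1,2,3,4}
'c' @ 3: {5}  ✓accept
end set {5} — state 5 in

Answer: ACCEPT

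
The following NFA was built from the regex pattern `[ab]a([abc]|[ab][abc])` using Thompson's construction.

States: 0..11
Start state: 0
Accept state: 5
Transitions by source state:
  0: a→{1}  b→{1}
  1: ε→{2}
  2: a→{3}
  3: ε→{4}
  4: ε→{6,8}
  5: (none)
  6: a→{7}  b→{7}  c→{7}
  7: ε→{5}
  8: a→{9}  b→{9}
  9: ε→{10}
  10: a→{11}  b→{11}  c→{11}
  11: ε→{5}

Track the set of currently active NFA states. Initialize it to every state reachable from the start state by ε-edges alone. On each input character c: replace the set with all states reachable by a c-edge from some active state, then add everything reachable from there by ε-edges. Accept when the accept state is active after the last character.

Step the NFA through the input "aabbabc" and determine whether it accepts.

Answer: REJECT

Trace:
start: ε-closure({0}) = {0}
'a' @ 1: {1,2}
'a' @ 2: {3,4,6,8}
'b' @ 3: {5,7,9,10}  ✓accept
'b' @ 4: {5,11}  ✓accept
'a' @ 5: {}  — dead — no transitions
rest 'bc' ignored (set empty)
after full input: {}  (accept=5 not in)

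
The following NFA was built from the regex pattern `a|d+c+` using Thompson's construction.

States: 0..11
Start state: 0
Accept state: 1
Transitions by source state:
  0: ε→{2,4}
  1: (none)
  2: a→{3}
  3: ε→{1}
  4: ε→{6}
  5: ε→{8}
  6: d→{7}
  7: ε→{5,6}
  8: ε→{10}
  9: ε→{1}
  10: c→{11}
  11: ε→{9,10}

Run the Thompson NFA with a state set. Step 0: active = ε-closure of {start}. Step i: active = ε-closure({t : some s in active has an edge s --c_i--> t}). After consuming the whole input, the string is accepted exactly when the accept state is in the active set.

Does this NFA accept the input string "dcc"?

Answer: ACCEPT

Trace:
S₀ = ε-closure({0}) = {0,2,4,6}
'd' @ 1: {5,6,7,8,10}
'c' @ 2: {1,9,10,11}  ✓accept
'c' @ 3: {1,9,10,11}  ✓accept
after full input: {1,9,10,11}  (accept=1 in)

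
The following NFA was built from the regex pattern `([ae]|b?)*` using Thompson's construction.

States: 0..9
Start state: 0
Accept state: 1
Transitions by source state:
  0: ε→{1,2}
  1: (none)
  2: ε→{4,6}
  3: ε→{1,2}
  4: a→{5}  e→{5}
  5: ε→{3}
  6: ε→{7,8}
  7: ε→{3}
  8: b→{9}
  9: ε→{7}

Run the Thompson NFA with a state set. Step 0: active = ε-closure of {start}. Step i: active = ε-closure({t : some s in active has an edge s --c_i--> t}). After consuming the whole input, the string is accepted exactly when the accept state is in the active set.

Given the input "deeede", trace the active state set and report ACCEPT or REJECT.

Answer: REJECT

Steps:
S₀ = ε-closure({0}) = {0,1,2,3,4,6,7,8}
'd' @ 1: {}  — dead — no transitions
rest 'eeede' ignored (set empty)
final: {}; accept 1 not in set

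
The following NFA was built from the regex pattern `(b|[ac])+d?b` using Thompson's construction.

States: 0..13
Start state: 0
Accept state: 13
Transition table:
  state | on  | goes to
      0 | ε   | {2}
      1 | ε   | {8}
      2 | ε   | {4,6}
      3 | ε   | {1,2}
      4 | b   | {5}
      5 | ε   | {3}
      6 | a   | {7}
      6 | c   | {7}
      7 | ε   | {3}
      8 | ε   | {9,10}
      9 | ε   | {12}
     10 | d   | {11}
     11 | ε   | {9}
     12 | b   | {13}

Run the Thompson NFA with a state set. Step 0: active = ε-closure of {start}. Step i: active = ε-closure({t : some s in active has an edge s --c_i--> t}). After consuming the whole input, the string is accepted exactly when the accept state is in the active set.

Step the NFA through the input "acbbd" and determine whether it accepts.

Answer: REJECT

Trace:
S₀ = ε-closure({0}) = {0,2,4,6}
'a' @ 1: {1,2,3,4,6,7,8,9,10,12}
'c' @ 2: {1,2,3,4,6,7,8,9,10,12}
'b' @ 3: {1,2,3,4,5,6,8,9,10,12,13}  (accept∈set)
'b' @ 4: {1,2,3,4,5,6,8,9,10,12,13}  (accept∈set)
'd' @ 5: {9,11,12}
end set {9,11,12} — state 13 not in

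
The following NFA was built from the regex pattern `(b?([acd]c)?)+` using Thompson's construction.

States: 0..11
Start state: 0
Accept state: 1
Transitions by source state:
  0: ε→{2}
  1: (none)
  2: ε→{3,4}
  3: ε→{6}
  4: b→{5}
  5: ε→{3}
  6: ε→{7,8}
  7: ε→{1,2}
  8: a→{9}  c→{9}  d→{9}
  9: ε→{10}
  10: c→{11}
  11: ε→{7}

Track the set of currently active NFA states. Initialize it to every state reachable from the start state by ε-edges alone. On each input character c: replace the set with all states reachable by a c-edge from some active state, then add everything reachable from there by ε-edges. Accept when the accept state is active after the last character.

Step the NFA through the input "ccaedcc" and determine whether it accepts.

Answer: REJECT

Derivation:
initial (ε-close {0}): {0,1,2,3,4,6,7,8}
'c' @ 1: {9,10}
'c' @ 2: {1,2,3,4,6,7,8,11}  [accepting]
'a' @ 3: {9,10}
'e' @ 4: {}  — dead — no transitions
rest 'dcc' ignored (set empty)
final: {}; accept 1 not in set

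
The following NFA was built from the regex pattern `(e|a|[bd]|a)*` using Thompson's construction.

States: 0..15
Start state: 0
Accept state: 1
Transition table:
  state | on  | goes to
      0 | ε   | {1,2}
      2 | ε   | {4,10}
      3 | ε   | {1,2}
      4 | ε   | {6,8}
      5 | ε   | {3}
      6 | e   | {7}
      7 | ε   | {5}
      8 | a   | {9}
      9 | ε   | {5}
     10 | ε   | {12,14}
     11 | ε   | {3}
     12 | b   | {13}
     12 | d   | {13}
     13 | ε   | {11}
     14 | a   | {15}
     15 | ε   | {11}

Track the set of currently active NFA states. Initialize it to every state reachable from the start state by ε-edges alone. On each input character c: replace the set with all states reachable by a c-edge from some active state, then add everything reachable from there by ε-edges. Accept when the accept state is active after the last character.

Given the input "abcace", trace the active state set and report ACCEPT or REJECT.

start: ε-closure({0}) = {0,1,2,4,6,8,10,12,14}
'a' @ 1: {1,2,3,4,5,6,8,9,10,11,12,14,15}  ✓accept
'b' @ 2: {1,2,3,4,6,8,10,11,12,13,14}  ✓accept
'c' @ 3: {}  — no active states
rest 'ace' ignored (set empty)
final: {}; accept 1 not in set

Answer: REJECT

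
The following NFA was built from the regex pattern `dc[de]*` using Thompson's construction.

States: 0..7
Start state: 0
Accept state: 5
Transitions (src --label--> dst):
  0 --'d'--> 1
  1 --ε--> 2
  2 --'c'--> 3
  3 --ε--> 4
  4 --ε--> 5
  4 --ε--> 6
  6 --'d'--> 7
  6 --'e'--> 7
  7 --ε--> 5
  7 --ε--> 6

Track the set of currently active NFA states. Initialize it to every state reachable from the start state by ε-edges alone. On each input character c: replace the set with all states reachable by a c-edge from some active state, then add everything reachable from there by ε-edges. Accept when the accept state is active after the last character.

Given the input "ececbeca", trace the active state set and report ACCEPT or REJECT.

Answer: REJECT

Steps:
start: ε-closure({0}) = {0}
'e' @ 1: {}  — no active states
rest 'cecbeca' ignored (set empty)
end set {} — state 5 not in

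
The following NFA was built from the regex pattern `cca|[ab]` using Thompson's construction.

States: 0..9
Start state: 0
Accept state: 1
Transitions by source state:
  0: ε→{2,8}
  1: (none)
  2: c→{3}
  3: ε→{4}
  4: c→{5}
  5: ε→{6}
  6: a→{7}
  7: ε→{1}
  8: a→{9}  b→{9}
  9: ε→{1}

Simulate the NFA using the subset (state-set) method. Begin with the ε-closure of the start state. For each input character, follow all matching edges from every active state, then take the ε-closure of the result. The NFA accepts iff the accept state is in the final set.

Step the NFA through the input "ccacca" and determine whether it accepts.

S₀ = ε-closure({0}) = {0,2,8}
'c' @ 1: {3,4}
'c' @ 2: {5,6}
'a' @ 3: {1,7}  ✓accept
'c' @ 4: {}  — no active states
rest 'ca' ignored (set empty)
after full input: {}  (accept=1 not in)

Answer: REJECT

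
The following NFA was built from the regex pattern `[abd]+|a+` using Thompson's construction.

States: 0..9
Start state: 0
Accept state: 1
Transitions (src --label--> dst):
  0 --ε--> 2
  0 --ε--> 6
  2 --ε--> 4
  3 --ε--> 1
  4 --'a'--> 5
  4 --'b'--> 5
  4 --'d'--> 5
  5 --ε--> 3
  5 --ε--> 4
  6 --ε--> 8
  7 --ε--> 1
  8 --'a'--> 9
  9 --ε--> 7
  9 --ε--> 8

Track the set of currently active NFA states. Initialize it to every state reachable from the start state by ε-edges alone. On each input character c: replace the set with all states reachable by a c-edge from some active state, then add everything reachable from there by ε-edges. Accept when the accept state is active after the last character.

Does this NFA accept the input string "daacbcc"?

start: ε-closure({0}) = {0,2,4,6,8}
'd' @ 1: {1,3,4,5}  (accept∈set)
'a' @ 2: {1,3,4,5}  (accept∈set)
'a' @ 3: {1,3,4,5}  (accept∈set)
'c' @ 4: {}  — no active states
rest 'bcc' ignored (set empty)
end set {} — state 1 not in

Answer: REJECT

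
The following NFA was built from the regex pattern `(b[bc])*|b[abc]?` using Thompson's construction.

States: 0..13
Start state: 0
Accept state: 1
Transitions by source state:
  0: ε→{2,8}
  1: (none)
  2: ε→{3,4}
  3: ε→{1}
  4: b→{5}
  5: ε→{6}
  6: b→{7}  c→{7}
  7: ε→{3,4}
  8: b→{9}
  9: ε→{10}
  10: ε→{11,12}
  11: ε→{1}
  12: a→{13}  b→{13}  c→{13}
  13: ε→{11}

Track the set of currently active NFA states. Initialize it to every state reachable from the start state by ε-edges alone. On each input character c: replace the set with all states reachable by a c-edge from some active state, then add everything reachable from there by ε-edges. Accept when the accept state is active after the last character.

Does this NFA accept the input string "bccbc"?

Answer: REJECT

Derivation:
start: ε-closure({0}) = {0,1,2,3,4,8}
'b' @ 1: {1,5,6,9,10,11,12}  ✓accept
'c' @ 2: {1,3,4,7,11,13}  ✓accept
'c' @ 3: {}  — state set empty
rest 'bc' ignored (set empty)
end set {} — state 1 not in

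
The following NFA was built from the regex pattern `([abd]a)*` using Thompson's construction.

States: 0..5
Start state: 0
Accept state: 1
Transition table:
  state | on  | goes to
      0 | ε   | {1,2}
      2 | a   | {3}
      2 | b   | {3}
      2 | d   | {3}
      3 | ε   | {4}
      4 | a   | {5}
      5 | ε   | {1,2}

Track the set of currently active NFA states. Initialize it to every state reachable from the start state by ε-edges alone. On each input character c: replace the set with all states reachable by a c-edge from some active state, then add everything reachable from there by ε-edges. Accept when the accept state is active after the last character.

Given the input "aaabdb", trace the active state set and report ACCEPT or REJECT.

start: ε-closure({0}) = {0,1,2}
'a' @ 1: {3,4}
'a' @ 2: {1,2,5}  (accept∈set)
'a' @ 3: {3,4}
'b' @ 4: {}  — no active states
rest 'db' ignored (set empty)
end set {} — state 1 not in

Answer: REJECT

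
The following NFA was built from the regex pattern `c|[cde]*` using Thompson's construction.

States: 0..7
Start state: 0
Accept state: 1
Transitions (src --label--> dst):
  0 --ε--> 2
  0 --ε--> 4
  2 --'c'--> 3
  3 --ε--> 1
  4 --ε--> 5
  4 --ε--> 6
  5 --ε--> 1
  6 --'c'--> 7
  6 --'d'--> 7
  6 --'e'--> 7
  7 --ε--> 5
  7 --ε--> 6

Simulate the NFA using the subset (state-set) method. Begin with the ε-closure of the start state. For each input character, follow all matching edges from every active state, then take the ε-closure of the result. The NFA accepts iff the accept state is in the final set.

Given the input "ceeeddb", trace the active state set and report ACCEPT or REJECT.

Answer: REJECT

Steps:
start: ε-closure({0}) = {0,1,2,4,5,6}
'c' @ 1: {1,3,5,6,7}  ✓accept
'e' @ 2: {1,5,6,7}  ✓accept
'e' @ 3: {1,5,6,7}  ✓accept
'e' @ 4: {1,5,6,7}  ✓accept
'd' @ 5: {1,5,6,7}  ✓accept
'd' @ 6: {1,5,6,7}  ✓accept
'b' @ 7: {}  — dead — no transitions
end set {} — state 1 not in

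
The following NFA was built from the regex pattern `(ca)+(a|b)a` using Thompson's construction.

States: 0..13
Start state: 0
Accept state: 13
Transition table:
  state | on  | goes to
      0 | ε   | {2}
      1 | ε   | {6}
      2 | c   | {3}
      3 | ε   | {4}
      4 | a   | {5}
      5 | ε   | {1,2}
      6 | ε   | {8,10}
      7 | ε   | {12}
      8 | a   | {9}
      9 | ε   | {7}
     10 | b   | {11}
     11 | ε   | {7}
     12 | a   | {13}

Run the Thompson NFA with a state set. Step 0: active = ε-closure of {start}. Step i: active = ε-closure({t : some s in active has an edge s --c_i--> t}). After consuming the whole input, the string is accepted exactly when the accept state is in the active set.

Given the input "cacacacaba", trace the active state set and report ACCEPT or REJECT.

Answer: ACCEPT

Derivation:
start: ε-closure({0}) = {0,2}
'c' @ 1: {3,4}
'a' @ 2: {1,2,5,6,8,10}
'c' @ 3: {3,4}
'a' @ 4: {1,2,5,6,8,10}
'c' @ 5: {3,4}
'a' @ 6: {1,2,5,6,8,10}
'c' @ 7: {3,4}
'a' @ 8: {1,2,5,6,8,10}
'b' @ 9: {7,11,12}
'a' @ 10: {13}  (accept∈set)
after full input: {13}  (accept=13 in)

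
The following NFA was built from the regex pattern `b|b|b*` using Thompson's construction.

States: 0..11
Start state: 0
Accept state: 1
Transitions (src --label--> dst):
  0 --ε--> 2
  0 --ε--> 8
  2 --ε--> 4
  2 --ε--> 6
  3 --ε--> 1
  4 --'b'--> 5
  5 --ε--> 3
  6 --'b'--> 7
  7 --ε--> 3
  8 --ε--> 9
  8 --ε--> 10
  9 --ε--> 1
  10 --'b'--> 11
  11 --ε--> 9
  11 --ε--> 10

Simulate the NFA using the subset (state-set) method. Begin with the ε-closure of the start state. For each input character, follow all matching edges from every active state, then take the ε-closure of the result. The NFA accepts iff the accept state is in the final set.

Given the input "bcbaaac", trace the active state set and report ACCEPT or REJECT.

Answer: REJECT

Steps:
S₀ = ε-closure({0}) = {0,1,2,4,6,8,9,10}
'b' @ 1: {1,3,5,7,9,10,11}  ✓accept
'c' @ 2: {}  — state set empty
rest 'baaac' ignored (set empty)
final: {}; accept 1 not in set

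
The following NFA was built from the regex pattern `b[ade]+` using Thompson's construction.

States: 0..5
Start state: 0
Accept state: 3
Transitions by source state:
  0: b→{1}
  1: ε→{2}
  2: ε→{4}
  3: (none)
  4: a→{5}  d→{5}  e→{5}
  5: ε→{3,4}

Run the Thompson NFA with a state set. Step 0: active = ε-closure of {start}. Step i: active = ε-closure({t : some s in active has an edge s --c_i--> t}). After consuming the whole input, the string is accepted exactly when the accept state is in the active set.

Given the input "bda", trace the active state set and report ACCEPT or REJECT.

start: ε-closure({0}) = {0}
'b' @ 1: {1,2,4}
'd' @ 2: {3,4,5}  (accept∈set)
'a' @ 3: {3,4,5}  (accept∈set)
final: {3,4,5}; accept 3 in set

Answer: ACCEPT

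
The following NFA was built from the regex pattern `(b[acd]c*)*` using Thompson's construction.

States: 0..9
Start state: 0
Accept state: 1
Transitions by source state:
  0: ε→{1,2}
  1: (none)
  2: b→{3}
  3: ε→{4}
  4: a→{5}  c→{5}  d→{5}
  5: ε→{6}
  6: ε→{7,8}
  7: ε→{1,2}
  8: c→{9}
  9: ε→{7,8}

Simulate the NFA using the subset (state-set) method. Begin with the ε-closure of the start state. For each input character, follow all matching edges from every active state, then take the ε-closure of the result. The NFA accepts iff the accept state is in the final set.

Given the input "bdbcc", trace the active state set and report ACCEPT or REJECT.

initial (ε-close {0}): {0,1,2}
'b' @ 1: {3,4}
'd' @ 2: {1,2,5,6,7,8}  [accepting]
'b' @ 3: {3,4}
'c' @ 4: {1,2,5,6,7,8}  [accepting]
'c' @ 5: {1,2,7,8,9}  [accepting]
after full input: {1,2,7,8,9}  (accept=1 in)

Answer: ACCEPT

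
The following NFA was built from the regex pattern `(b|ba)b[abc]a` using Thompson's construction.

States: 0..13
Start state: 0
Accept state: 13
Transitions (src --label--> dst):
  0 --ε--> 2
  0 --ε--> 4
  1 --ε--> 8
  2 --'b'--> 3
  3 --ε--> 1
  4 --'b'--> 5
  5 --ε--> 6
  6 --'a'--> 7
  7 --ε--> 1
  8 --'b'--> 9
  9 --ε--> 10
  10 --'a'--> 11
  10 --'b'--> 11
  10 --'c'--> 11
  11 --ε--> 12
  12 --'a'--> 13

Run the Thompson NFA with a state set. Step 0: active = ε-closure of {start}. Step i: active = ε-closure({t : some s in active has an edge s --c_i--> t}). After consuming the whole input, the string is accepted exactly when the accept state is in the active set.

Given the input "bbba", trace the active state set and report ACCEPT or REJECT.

Answer: ACCEPT

Derivation:
initial (ε-close {0}): {0,2,4}
'b' @ 1: {1,3,5,6,8}
'b' @ 2: {9,10}
'b' @ 3: {11,12}
'a' @ 4: {13}  ✓accept
final: {13}; accept 13 in set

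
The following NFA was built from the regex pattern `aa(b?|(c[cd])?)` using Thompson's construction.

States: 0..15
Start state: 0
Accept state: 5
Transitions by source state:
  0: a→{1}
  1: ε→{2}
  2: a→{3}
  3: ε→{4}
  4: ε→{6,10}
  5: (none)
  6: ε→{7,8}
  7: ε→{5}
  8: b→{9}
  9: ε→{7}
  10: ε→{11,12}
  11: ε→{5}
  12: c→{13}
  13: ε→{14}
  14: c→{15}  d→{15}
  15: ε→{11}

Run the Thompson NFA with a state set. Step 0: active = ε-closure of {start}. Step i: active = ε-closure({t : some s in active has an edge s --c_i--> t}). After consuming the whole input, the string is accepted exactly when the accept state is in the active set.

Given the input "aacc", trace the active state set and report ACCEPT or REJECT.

start: ε-closure({0}) = {0}
'a' @ 1: {1,2}
'a' @ 2: {3,4,5,6,7,8,10,11,12}  [accepting]
'c' @ 3: {13,14}
'c' @ 4: {5,11,15}  [accepting]
after full input: {5,11,15}  (accept=5 in)

Answer: ACCEPT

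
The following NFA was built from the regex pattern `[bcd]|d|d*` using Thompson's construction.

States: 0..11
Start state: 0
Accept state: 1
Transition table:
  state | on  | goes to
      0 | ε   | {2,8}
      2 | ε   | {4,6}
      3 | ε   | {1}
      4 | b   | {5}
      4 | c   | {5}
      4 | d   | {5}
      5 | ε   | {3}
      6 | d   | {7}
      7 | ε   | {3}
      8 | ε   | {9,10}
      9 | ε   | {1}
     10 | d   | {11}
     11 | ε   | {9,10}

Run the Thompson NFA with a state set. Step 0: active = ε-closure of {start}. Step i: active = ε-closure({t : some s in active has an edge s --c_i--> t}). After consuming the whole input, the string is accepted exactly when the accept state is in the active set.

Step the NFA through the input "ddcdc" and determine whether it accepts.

Answer: REJECT

Steps:
initial (ε-close {0}): {0,1,2,4,6,8,9,10}
'd' @ 1: {1,3,5,7,9,10,11}  (accept∈set)
'd' @ 2: {1,9,10,11}  (accept∈set)
'c' @ 3: {}  — no active states
rest 'dc' ignored (set empty)
after full input: {}  (accept=1 not in)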